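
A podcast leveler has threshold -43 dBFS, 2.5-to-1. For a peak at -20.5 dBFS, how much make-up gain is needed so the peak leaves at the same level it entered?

Without make-up, output = threshold + overshoot/2.5 = -43 + 9 = -34 dBFS.
Gap to target: 13.5 dB.

13.5 dB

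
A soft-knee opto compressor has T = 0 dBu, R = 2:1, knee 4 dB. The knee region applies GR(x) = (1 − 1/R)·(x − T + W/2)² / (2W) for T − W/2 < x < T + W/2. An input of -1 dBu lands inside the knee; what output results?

x − T + W/2 = -1 − 0 + 2 = 1.
GR = (1 − 1/2) × 1² / 8 = 0.5 × 1 / 8 = 0.0625 dB.
Output = -1 − 0.0625 = -1.0625 dBu.

-1.0625 dBu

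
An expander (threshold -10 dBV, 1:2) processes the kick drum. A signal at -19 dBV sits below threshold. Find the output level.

-28 dBV

Below threshold, a 1:2 expander applies gain = (2−1)×(T − x) of attenuation.
(2−1) × 9 = 9 dB, so output = -19 − 9 = -28 dBV.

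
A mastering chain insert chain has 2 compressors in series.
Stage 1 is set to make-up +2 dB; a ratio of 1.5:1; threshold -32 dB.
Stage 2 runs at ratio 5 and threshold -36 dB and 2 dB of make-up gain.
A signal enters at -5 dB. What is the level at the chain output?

Stage 1: overshoot 27 dB → 27/1.5 = 18 dB → -14 dB; +2 dB make-up → -12 dB.
Stage 2: -12 dB is 24 dB over -36 dB; at 5:1 that becomes 4.8 dB over, giving -31.2 dB; +2 dB make-up → -29.2 dB.

-29.2 dB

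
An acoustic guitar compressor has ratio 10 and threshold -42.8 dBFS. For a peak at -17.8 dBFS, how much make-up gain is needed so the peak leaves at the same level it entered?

22.5 dB

Without make-up, output = threshold + overshoot/10 = -42.8 + 2.5 = -40.3 dBFS.
Gap to target: 22.5 dB.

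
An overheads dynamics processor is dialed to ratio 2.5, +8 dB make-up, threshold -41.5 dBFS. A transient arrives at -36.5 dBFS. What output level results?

The input is 5 dB above the -41.5 dBFS threshold.
At 2.5:1 the overshoot is divided by 2.5, leaving 2 dB above threshold.
Output = -41.5 + 2 = -39.5 dBFS; make-up adds 8 dB, giving -31.5 dBFS.

-31.5 dBFS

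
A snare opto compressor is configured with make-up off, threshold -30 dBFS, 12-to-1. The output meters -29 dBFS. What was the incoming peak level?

-18 dBFS

Post-compression overshoot = -29 − (-30) = 1 dB.
Input overshoot = R × output overshoot = 12 dB → input = -30 + 12 = -18 dBFS.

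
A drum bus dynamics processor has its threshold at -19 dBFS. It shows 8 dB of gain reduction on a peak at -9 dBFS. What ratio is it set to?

Input overshoot = -9 − (-19) = 10 dB.
Output overshoot = 10 − 8 = 2 dB.
Ratio = input overshoot / output overshoot = 10 / 2 = 5.

5:1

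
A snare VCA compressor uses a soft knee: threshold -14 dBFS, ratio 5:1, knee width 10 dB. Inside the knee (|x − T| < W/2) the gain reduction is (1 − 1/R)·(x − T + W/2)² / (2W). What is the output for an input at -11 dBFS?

x − T + W/2 = -11 − (-14) + 5 = 8.
GR = (1 − 1/5) × 8² / 20 = 0.8 × 64 / 20 = 2.56 dB.
Output = -11 − 2.56 = -13.56 dBFS.

-13.56 dBFS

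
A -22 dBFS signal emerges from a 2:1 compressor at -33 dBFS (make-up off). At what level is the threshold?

Input is 22 dB above T (since output overshoot × R = input overshoot: (-33 − T)·2 = -22 − T gives T = -44 dBFS).
Check: -44 + (-22 − (-44))/2 = -44 + 11 = -33 dBFS. ✓

-44 dBFS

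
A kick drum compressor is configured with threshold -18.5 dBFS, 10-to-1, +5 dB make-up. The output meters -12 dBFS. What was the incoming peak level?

Before make-up, the level was -12 − 5 = -17 dBFS.
That's 1.5 dB above the -18.5 dBFS threshold.
Undo the ratio: input overshoot = 1.5 × 10 = 15 dB, giving input = -3.5 dBFS.

-3.5 dBFS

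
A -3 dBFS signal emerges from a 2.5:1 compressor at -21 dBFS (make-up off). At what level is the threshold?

-33 dBFS

Let T be the threshold. Output overshoot = (input overshoot)/R, so -21 − T = (-3 − T)/2.5.
2.5·(-21 − T) = -3 − T → 1.5·T = -52.5 − (-3) = -49.5.
T = -49.5/1.5 = -33 dBFS.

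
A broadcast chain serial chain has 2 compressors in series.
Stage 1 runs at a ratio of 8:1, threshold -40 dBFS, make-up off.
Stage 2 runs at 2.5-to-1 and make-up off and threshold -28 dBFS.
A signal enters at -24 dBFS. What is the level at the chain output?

-38 dBFS

Stage 1: overshoot 16 dB → 16/8 = 2 dB → -38 dBFS.
Stage 2: -38 dBFS ≤ -28 dBFS, so stage 2 doesn't engage; output -38 dBFS.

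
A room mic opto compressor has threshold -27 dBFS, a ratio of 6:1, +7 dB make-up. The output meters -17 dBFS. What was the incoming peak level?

-9 dBFS

Stripping the +7 dB make-up gives -24 dBFS at the gain stage.
Post-compression overshoot = -24 − (-27) = 3 dB.
Before 6:1 compression the overshoot was 3 × 6 = 18 dB, so input = -27 + 18 = -9 dBFS.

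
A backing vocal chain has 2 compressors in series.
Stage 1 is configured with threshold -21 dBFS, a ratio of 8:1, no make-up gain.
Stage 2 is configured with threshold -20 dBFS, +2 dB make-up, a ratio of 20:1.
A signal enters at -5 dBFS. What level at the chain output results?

Stage 1: 16 dB above -21 dBFS, reduced 8:1 to 2 dB above → -19 dBFS.
Stage 2: -19 dBFS is 1 dB over -20 dBFS; at 20:1 that becomes 0.05 dB over, giving -19.95 dBFS; +2 dB make-up → -17.95 dBFS.

-17.95 dBFS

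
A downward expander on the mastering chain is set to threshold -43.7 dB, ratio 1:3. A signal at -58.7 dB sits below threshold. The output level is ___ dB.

Undershoot = (-43.7) − (-58.7) = 15 dB.
At 1:3, that expands to 45 dB under threshold.
Output = -43.7 − 45 = -88.7 dB.

-88.7 dB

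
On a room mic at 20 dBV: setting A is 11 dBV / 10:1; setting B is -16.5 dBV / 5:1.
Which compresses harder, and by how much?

B, by 21.1 dB

A: GR = 9 − 9/10 = 8.1 dB.
B: GR = 36.5 − 36.5/5 = 29.2 dB.
Difference: 21.1 dB in favour of B.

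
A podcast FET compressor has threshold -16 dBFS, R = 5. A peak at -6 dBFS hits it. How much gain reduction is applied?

The signal is 10 dB above threshold.
A 5:1 ratio leaves 2 dB of that excess.
Gain reduction = 10 − 2 = 8 dB.

8 dB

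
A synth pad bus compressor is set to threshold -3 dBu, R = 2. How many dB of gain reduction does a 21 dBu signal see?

12 dB

The signal is 24 dB above threshold.
A 2:1 ratio leaves 12 dB of that excess.
So the signal is attenuated by 24 − 12 = 12 dB.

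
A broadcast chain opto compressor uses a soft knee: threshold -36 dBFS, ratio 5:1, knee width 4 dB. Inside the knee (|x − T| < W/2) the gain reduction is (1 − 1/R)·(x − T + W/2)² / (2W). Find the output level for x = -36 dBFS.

x − T + W/2 = -36 − (-36) + 2 = 2.
GR = (1 − 1/5) × 2² / 8 = 0.8 × 4 / 8 = 0.4 dB.
Output = -36 − 0.4 = -36.4 dBFS.

-36.4 dBFS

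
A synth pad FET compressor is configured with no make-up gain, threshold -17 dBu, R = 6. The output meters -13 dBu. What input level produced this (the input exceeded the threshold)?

The compressed level sits -13 − (-17) = 4 dB over threshold.
Input overshoot = R × output overshoot = 24 dB → input = -17 + 24 = 7 dBu.

7 dBu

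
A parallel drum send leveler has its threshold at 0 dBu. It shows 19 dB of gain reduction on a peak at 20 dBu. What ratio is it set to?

20:1

Input overshoot = 20 − 0 = 20 dB.
Output overshoot = 20 − 19 = 1 dB.
Ratio = input overshoot / output overshoot = 20 / 1 = 20.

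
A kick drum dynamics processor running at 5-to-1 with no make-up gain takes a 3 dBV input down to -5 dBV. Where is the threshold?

-7 dBV

Let T be the threshold. Output overshoot = (input overshoot)/R, so -5 − T = (3 − T)/5.
5·(-5 − T) = 3 − T → 4·T = -25 − 3 = -28.
T = -28/4 = -7 dBV.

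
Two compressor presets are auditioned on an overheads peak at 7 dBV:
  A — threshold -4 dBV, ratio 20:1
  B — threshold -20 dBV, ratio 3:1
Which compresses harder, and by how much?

A: overshoot 11 dB → output overshoot 0.55 dB → GR 10.45 dB.
B: overshoot 27 dB → output overshoot 9 dB → GR 18 dB.
Difference: 7.55 dB in favour of B.

B, by 7.55 dB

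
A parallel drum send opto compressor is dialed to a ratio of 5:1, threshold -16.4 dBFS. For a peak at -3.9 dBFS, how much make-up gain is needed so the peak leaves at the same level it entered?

Overshoot 12.5 dB → 12.5/5 = 2.5 dB after compression, so the compressed level is -16.4 + 2.5 = -13.9 dBFS.
Make-up = target − compressed = -3.9 − (-13.9) = 10 dB.

10 dB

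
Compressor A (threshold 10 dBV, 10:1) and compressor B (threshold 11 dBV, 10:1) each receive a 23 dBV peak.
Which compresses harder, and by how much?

A, by 0.9 dB

A: GR = 13 − 13/10 = 11.7 dB.
B: GR = 12 − 12/10 = 10.8 dB.
Difference: 0.9 dB in favour of A.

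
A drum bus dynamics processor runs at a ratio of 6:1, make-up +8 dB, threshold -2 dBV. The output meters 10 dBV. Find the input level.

22 dBV

Before make-up, the level was 10 − 8 = 2 dBV.
Post-compression overshoot = 2 − (-2) = 4 dB.
Before 6:1 compression the overshoot was 4 × 6 = 24 dB, so input = -2 + 24 = 22 dBV.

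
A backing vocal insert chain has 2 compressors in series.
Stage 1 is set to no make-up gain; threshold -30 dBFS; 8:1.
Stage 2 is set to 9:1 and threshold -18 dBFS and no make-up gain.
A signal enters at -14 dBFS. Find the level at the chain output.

Stage 1: -14 dBFS is 16 dB over -30 dBFS; at 8:1 that becomes 2 dB over, giving -28 dBFS.
Stage 2: below threshold (-28 ≤ -18); passes unchanged; output -28 dBFS.

-28 dBFS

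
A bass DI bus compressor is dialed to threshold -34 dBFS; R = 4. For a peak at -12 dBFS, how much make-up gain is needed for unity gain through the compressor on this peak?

16.5 dB

The peak compresses to -34 + 22/4 = -28.5 dBFS.
To reach -12 dBFS requires -12 − (-28.5) = 16.5 dB of make-up.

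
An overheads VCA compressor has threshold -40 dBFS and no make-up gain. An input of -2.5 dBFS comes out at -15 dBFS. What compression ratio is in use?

1.5:1

Input overshoot = -2.5 − (-40) = 37.5 dB; output overshoot = -15 − (-40) = 25 dB.
Ratio = 37.5 / 25 = 1.5.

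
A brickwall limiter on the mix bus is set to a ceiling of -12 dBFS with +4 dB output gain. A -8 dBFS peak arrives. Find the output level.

-8 dBFS

The limiter clamps the peak to its -12 dBFS ceiling.
Output gain then adds 4 dB: -12 + 4 = -8 dBFS.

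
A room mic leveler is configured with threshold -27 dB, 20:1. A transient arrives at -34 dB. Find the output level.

-34 dB

-34 dB is 7 dB below the -27 dB threshold, so no gain reduction is applied.
Output = input = -34 dB.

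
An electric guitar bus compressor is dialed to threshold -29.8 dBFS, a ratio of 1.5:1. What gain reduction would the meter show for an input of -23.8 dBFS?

2 dB

Overshoot = -23.8 − (-29.8) = 6 dB.
After 1.5:1 compression the overshoot becomes 6/1.5 = 4 dB.
So the signal is attenuated by 6 − 4 = 2 dB.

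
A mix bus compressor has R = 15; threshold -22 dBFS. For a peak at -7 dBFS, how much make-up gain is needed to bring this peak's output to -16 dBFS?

5 dB

Without make-up, output = threshold + overshoot/15 = -22 + 1 = -21 dBFS.
Gap to target: 5 dB.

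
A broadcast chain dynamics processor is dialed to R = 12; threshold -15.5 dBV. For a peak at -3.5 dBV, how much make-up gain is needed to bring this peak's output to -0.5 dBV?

Overshoot 12 dB → 12/12 = 1 dB after compression, so the compressed level is -15.5 + 1 = -14.5 dBV.
Make-up = target − compressed = -0.5 − (-14.5) = 14 dB.

14 dB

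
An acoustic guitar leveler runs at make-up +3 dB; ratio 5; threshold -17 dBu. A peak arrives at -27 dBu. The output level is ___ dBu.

-27 dBu is 10 dB below the -17 dBu threshold, so no gain reduction is applied.
Make-up gain adds 3 dB: -27 + 3 = -24 dBu.

-24 dBu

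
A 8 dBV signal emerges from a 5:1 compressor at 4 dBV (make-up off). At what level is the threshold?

3 dBV

Let T be the threshold. Output overshoot = (input overshoot)/R, so 4 − T = (8 − T)/5.
5·(4 − T) = 8 − T → 4·T = 20 − 8 = 12.
T = 12/4 = 3 dBV.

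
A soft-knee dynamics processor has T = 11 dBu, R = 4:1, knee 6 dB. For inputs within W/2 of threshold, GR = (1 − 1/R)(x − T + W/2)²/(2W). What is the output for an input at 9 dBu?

8.9375 dBu

x − T + W/2 = 9 − 11 + 3 = 1.
GR = (1 − 1/4) × 1² / 12 = 0.75 × 1 / 12 = 0.0625 dB.
Output = 9 − 0.0625 = 8.9375 dBu.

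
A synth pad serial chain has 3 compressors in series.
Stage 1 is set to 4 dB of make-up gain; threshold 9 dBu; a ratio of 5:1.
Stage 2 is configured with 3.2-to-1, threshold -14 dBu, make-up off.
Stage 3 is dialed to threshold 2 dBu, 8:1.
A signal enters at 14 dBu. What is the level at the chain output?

-5.25 dBu

Stage 1: 5 dB above 9 dBu, reduced 5:1 to 1 dB above → 10 dBu; +4 dB make-up → 14 dBu.
Stage 2: 14 dBu is 28 dB over -14 dBu; at 3.2:1 that becomes 8.75 dB over, giving -5.25 dBu.
Stage 3: -5.25 dBu is at or below the 2 dBu threshold — no compression; output -5.25 dBu.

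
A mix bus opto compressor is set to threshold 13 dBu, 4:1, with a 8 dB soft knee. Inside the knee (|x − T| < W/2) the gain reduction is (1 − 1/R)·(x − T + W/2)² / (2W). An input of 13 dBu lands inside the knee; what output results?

x − T + W/2 = 13 − 13 + 4 = 4.
GR = (1 − 1/4) × 4² / 16 = 0.75 × 16 / 16 = 0.75 dB.
Output = 13 − 0.75 = 12.25 dBu.

12.25 dBu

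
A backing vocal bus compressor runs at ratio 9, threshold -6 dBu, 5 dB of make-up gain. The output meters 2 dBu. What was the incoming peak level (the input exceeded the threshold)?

Before make-up, the level was 2 − 5 = -3 dBu.
The compressed level sits -3 − (-6) = 3 dB over threshold.
Input overshoot = R × output overshoot = 27 dB → input = -6 + 27 = 21 dBu.

21 dBu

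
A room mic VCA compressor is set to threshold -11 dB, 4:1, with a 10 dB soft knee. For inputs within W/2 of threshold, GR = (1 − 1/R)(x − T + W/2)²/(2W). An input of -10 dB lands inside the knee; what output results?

-11.35 dB

x − T + W/2 = -10 − (-11) + 5 = 6.
GR = (1 − 1/4) × 6² / 20 = 0.75 × 36 / 20 = 1.35 dB.
Output = -10 − 1.35 = -11.35 dB.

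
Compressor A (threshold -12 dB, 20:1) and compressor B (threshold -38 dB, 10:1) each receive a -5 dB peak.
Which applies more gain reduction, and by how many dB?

A: 7 dB over, compressed to 0.35 dB over, so 6.65 dB of GR.
B: 33 dB over, compressed to 3.3 dB over, so 29.7 dB of GR.
Difference: 23.05 dB in favour of B.

B, by 23.05 dB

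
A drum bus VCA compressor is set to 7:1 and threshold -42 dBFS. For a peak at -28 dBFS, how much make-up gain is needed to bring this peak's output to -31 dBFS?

9 dB

The peak compresses to -42 + 14/7 = -40 dBFS.
To reach -31 dBFS requires -31 − (-40) = 9 dB of make-up.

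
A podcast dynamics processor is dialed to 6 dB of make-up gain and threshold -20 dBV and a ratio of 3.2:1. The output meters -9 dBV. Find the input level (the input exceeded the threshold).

Remove make-up: -9 − 6 = -15 dBV.
The compressed level sits -15 − (-20) = 5 dB over threshold.
Undo the ratio: input overshoot = 5 × 3.2 = 16 dB, giving input = -4 dBV.

-4 dBV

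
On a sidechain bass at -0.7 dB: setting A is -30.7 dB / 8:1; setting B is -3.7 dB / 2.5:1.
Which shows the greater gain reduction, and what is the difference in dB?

A, by 24.45 dB

A: 30 dB over, compressed to 3.75 dB over, so 26.25 dB of GR.
B: 3 dB over, compressed to 1.2 dB over, so 1.8 dB of GR.
Difference: 24.45 dB in favour of A.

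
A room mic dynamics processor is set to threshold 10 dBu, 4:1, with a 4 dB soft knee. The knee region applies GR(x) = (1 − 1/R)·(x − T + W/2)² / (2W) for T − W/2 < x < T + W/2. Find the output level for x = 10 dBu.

x − T + W/2 = 10 − 10 + 2 = 2.
GR = (1 − 1/4) × 2² / 8 = 0.75 × 4 / 8 = 0.375 dB.
Output = 10 − 0.375 = 9.625 dBu.

9.625 dBu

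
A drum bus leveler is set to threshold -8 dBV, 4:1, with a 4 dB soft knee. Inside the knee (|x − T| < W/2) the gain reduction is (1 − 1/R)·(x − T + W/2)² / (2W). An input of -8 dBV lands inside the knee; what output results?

x − T + W/2 = -8 − (-8) + 2 = 2.
GR = (1 − 1/4) × 2² / 8 = 0.75 × 4 / 8 = 0.375 dB.
Output = -8 − 0.375 = -8.375 dBV.

-8.375 dBV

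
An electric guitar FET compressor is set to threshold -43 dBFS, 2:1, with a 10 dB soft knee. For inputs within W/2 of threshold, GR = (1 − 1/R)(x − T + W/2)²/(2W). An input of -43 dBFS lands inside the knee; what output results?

-43.625 dBFS

x − T + W/2 = -43 − (-43) + 5 = 5.
GR = (1 − 1/2) × 5² / 20 = 0.5 × 25 / 20 = 0.625 dB.
Output = -43 − 0.625 = -43.625 dBFS.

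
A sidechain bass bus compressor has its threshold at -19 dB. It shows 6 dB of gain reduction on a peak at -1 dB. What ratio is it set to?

1.5:1

Input overshoot = -1 − (-19) = 18 dB.
Output overshoot = 18 − 6 = 12 dB.
Ratio = input overshoot / output overshoot = 18 / 12 = 1.5.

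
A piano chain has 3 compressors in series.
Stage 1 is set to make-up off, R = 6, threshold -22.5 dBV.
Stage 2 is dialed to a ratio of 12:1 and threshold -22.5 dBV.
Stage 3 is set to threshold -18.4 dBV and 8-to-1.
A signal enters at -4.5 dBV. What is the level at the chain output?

Stage 1: overshoot 18 dB → 18/6 = 3 dB → -19.5 dBV.
Stage 2: -19.5 dBV is 3 dB over -22.5 dBV; at 12:1 that becomes 0.25 dB over, giving -22.25 dBV.
Stage 3: below threshold (-22.25 ≤ -18.4); passes unchanged; output -22.25 dBV.

-22.25 dBV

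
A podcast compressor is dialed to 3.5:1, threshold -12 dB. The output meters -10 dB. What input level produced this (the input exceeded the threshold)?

-5 dB

The compressed level sits -10 − (-12) = 2 dB over threshold.
Before 3.5:1 compression the overshoot was 2 × 3.5 = 7 dB, so input = -12 + 7 = -5 dB.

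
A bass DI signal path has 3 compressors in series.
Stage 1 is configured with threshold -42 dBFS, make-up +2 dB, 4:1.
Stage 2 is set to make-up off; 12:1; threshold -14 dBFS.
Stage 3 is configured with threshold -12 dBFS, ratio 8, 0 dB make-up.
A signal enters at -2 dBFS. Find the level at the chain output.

Stage 1: 40 dB above -42 dBFS, reduced 4:1 to 10 dB above → -32 dBFS; +2 dB make-up → -30 dBFS.
Stage 2: -30 dBFS is at or below the -14 dBFS threshold — no compression; output -30 dBFS.
Stage 3: -30 dBFS ≤ -12 dBFS, so stage 3 doesn't engage; output -30 dBFS.

-30 dBFS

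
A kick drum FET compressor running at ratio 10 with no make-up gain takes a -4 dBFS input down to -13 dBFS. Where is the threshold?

Input is 10 dB above T (since output overshoot × R = input overshoot: (-13 − T)·10 = -4 − T gives T = -14 dBFS).
Check: -14 + (-4 − (-14))/10 = -14 + 1 = -13 dBFS. ✓

-14 dBFS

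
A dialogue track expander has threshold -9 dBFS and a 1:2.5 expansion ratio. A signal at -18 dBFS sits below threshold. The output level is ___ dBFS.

-31.5 dBFS

Undershoot = (-9) − (-18) = 9 dB.
At 1:2.5, that expands to 22.5 dB under threshold.
Output = -9 − 22.5 = -31.5 dBFS.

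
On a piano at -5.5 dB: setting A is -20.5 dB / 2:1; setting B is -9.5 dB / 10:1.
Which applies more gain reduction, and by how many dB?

A, by 3.9 dB

A: overshoot 15 dB → output overshoot 7.5 dB → GR 7.5 dB.
B: overshoot 4 dB → output overshoot 0.4 dB → GR 3.6 dB.
A reduces 3.9 dB more.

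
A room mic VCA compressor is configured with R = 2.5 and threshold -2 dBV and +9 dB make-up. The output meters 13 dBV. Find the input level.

13 dBV

Stripping the +9 dB make-up gives 4 dBV at the gain stage.
That's 6 dB above the -2 dBV threshold.
Before 2.5:1 compression the overshoot was 6 × 2.5 = 15 dB, so input = -2 + 15 = 13 dBV.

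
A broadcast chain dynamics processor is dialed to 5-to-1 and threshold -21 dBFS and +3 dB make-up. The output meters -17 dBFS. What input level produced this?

Stripping the +3 dB make-up gives -20 dBFS at the gain stage.
Post-compression overshoot = -20 − (-21) = 1 dB.
Undo the ratio: input overshoot = 1 × 5 = 5 dB, giving input = -16 dBFS.

-16 dBFS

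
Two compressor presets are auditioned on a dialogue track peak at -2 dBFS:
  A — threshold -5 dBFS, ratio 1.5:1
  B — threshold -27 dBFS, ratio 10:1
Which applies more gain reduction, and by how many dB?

B, by 21.5 dB

A: GR = 3 − 3/1.5 = 1 dB.
B: GR = 25 − 25/10 = 22.5 dB.
Difference: 21.5 dB in favour of B.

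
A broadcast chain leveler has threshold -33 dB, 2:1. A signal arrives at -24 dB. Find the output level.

-24 dB sits 9 dB over threshold.
The 9 dB excess becomes 4.5 dB after 2:1 reduction.
Output = -33 + 4.5 = -28.5 dB.

-28.5 dB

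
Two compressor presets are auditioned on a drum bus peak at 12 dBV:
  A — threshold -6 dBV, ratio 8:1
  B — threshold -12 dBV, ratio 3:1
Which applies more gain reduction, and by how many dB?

B, by 0.25 dB

A: 18 dB over, compressed to 2.25 dB over, so 15.75 dB of GR.
B: 24 dB over, compressed to 8 dB over, so 16 dB of GR.
Difference: 0.25 dB in favour of B.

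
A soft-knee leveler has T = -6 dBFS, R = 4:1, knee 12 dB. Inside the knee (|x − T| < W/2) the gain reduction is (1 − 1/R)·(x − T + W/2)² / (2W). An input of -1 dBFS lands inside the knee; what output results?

x − T + W/2 = -1 − (-6) + 6 = 11.
GR = (1 − 1/4) × 11² / 24 = 0.75 × 121 / 24 = 3.78125 dB.
Output = -1 − 3.78125 = -4.78125 dBFS.

-4.78125 dBFS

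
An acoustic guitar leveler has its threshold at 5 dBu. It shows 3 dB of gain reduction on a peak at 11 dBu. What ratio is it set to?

Input overshoot = 11 − 5 = 6 dB.
Output overshoot = 6 − 3 = 3 dB.
Ratio = input overshoot / output overshoot = 6 / 3 = 2.

2:1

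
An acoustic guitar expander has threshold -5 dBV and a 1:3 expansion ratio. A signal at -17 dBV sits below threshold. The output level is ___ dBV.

-41 dBV

Undershoot = (-5) − (-17) = 12 dB.
At 1:3, that expands to 36 dB under threshold.
Output = -5 − 36 = -41 dBV.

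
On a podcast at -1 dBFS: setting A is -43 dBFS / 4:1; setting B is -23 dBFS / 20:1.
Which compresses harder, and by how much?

A: overshoot 42 dB → output overshoot 10.5 dB → GR 31.5 dB.
B: overshoot 22 dB → output overshoot 1.1 dB → GR 20.9 dB.
Difference: 10.6 dB in favour of A.

A, by 10.6 dB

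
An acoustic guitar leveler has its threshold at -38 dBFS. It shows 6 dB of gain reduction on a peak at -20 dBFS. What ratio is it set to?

1.5:1

Input overshoot = -20 − (-38) = 18 dB.
Output overshoot = 18 − 6 = 12 dB.
Ratio = input overshoot / output overshoot = 18 / 12 = 1.5.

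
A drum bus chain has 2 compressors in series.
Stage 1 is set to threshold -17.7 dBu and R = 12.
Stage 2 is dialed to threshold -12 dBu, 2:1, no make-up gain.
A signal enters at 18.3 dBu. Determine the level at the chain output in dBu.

-14.7 dBu

Stage 1: 18.3 dBu is 36 dB over -17.7 dBu; at 12:1 that becomes 3 dB over, giving -14.7 dBu.
Stage 2: -14.7 dBu is at or below the -12 dBu threshold — no compression; output -14.7 dBu.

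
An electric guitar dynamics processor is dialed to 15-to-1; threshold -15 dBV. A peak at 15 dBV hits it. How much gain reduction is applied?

28 dB

15 dBV exceeds the threshold by 30 dB.
At 15:1, output sits 30/15 = 2 dB above threshold.
So the signal is attenuated by 30 − 2 = 28 dB.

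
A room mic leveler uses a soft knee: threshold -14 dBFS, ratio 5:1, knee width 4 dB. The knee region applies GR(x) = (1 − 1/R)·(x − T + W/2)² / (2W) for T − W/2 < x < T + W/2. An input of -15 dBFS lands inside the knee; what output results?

-15.1 dBFS

x − T + W/2 = -15 − (-14) + 2 = 1.
GR = (1 − 1/5) × 1² / 8 = 0.8 × 1 / 8 = 0.1 dB.
Output = -15 − 0.1 = -15.1 dBFS.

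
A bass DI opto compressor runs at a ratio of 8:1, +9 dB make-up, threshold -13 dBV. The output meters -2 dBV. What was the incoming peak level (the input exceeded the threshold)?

3 dBV

Remove make-up: -2 − 9 = -11 dBV.
Post-compression overshoot = -11 − (-13) = 2 dB.
Before 8:1 compression the overshoot was 2 × 8 = 16 dB, so input = -13 + 16 = 3 dBV.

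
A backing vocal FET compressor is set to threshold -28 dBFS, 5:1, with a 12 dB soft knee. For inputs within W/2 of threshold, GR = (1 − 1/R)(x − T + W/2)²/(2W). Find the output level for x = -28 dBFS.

x − T + W/2 = -28 − (-28) + 6 = 6.
GR = (1 − 1/5) × 6² / 24 = 0.8 × 36 / 24 = 1.2 dB.
Output = -28 − 1.2 = -29.2 dBFS.

-29.2 dBFS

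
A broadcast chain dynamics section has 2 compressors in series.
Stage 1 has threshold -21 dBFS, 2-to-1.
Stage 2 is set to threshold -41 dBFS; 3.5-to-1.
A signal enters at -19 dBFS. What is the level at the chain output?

-35 dBFS

Stage 1: overshoot 2 dB → 2/2 = 1 dB → -20 dBFS.
Stage 2: 21 dB above -41 dBFS, reduced 3.5:1 to 6 dB above → -35 dBFS.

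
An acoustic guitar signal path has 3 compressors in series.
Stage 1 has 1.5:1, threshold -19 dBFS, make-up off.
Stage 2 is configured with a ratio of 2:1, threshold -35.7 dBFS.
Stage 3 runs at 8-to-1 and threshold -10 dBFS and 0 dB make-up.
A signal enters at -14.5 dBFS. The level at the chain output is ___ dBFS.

-25.85 dBFS

Stage 1: overshoot 4.5 dB → 4.5/1.5 = 3 dB → -16 dBFS.
Stage 2: 19.7 dB above -35.7 dBFS, reduced 2:1 to 9.85 dB above → -25.85 dBFS.
Stage 3: -25.85 dBFS ≤ -10 dBFS, so stage 3 doesn't engage; output -25.85 dBFS.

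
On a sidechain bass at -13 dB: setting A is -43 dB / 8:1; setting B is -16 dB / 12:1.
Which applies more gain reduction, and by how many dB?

A: 30 dB over, compressed to 3.75 dB over, so 26.25 dB of GR.
B: 3 dB over, compressed to 0.25 dB over, so 2.75 dB of GR.
A reduces 23.5 dB more.

A, by 23.5 dB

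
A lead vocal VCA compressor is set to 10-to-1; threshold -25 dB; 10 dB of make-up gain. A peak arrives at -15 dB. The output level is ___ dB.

-14 dB

-15 dB sits 10 dB over threshold.
10:1 compression reduces that to 10/10 = 1 dB over.
So the level is -25 + 1 = -24 dB; make-up adds 10 dB, giving -14 dB.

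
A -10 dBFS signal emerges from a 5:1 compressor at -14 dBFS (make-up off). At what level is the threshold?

Gain reduction = -10 − (-14) = 4 dB; output overshoot = GR / (R − 1) = 4 / 4 = 1 dB.
Threshold = output − output overshoot = -14 − 1 = -15 dBFS.

-15 dBFS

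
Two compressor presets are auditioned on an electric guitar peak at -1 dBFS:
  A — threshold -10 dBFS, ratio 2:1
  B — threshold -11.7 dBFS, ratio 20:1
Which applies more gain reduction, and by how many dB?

B, by 5.665 dB

A: 9 dB over, compressed to 4.5 dB over, so 4.5 dB of GR.
B: 10.7 dB over, compressed to 0.535 dB over, so 10.165 dB of GR.
B reduces 5.665 dB more.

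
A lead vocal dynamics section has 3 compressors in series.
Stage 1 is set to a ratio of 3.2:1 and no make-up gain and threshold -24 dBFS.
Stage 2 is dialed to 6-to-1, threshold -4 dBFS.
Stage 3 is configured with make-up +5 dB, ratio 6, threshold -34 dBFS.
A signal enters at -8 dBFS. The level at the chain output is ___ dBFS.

-26.5 dBFS

Stage 1: -8 dBFS is 16 dB over -24 dBFS; at 3.2:1 that becomes 5 dB over, giving -19 dBFS.
Stage 2: -19 dBFS ≤ -4 dBFS, so stage 2 doesn't engage; output -19 dBFS.
Stage 3: overshoot 15 dB → 15/6 = 2.5 dB → -31.5 dBFS; +5 dB make-up → -26.5 dBFS.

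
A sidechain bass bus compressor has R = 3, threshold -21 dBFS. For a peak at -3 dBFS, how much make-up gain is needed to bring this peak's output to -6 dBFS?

9 dB

Without make-up, output = threshold + overshoot/3 = -21 + 6 = -15 dBFS.
Gap to target: 9 dB.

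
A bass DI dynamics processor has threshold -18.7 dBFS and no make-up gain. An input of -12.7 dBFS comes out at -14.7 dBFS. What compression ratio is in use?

1.5:1

Input overshoot = -12.7 − (-18.7) = 6 dB; output overshoot = -14.7 − (-18.7) = 4 dB.
Ratio = 6 / 4 = 1.5.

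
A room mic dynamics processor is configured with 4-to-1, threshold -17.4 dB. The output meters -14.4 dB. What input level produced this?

-5.4 dB

That's 3 dB above the -17.4 dB threshold.
Undo the ratio: input overshoot = 3 × 4 = 12 dB, giving input = -5.4 dB.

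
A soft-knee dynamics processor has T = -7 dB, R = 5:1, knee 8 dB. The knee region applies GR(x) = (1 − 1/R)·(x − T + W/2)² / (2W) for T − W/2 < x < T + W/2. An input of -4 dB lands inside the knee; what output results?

-6.45 dB

x − T + W/2 = -4 − (-7) + 4 = 7.
GR = (1 − 1/5) × 7² / 16 = 0.8 × 49 / 16 = 2.45 dB.
Output = -4 − 2.45 = -6.45 dB.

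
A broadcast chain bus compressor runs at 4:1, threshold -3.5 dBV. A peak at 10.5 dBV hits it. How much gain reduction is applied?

10.5 dB

Overshoot = 10.5 − (-3.5) = 14 dB.
A 4:1 ratio leaves 3.5 dB of that excess.
So the signal is attenuated by 14 − 3.5 = 10.5 dB.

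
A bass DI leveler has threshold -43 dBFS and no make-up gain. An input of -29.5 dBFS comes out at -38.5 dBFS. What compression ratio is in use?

3:1

Input overshoot = -29.5 − (-43) = 13.5 dB; output overshoot = -38.5 − (-43) = 4.5 dB.
Ratio = 13.5 / 4.5 = 3.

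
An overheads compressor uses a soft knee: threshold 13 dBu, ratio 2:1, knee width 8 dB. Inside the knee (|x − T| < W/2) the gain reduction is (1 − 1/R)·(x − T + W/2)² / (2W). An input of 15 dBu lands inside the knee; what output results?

13.875 dBu

x − T + W/2 = 15 − 13 + 4 = 6.
GR = (1 − 1/2) × 6² / 16 = 0.5 × 36 / 16 = 1.125 dB.
Output = 15 − 1.125 = 13.875 dBu.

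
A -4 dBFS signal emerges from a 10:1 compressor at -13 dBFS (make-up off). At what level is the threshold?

-14 dBFS

Input is 10 dB above T (since output overshoot × R = input overshoot: (-13 − T)·10 = -4 − T gives T = -14 dBFS).
Check: -14 + (-4 − (-14))/10 = -14 + 1 = -13 dBFS. ✓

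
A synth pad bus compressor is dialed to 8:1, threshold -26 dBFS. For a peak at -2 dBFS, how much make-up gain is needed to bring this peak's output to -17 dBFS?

Overshoot 24 dB → 24/8 = 3 dB after compression, so the compressed level is -26 + 3 = -23 dBFS.
Make-up = target − compressed = -17 − (-23) = 6 dB.

6 dB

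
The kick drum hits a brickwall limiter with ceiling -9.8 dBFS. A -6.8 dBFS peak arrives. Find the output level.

A brickwall limiter is an ∞:1 compressor: any input above the ceiling is clamped to -9.8 dBFS.

-9.8 dBFS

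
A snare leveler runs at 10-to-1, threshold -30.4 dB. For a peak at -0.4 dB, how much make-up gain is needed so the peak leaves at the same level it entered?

27 dB

The peak compresses to -30.4 + 30/10 = -27.4 dB.
To reach -0.4 dB requires -0.4 − (-27.4) = 27 dB of make-up.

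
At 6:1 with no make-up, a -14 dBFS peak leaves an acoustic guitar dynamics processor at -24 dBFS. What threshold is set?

-26 dBFS

Gain reduction = -14 − (-24) = 10 dB; output overshoot = GR / (R − 1) = 10 / 5 = 2 dB.
Threshold = output − output overshoot = -24 − 2 = -26 dBFS.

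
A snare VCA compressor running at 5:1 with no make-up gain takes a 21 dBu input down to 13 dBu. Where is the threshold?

11 dBu

Let T be the threshold. Output overshoot = (input overshoot)/R, so 13 − T = (21 − T)/5.
5·(13 − T) = 21 − T → 4·T = 65 − 21 = 44.
T = 44/4 = 11 dBu.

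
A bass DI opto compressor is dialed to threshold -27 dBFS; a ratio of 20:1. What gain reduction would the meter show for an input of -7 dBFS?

19 dB

Overshoot = -7 − (-27) = 20 dB.
A 20:1 ratio leaves 1 dB of that excess.
Gain reduction = 20 − 1 = 19 dB.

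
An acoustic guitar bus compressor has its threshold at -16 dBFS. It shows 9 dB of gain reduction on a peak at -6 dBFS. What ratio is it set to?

10:1

Input overshoot = -6 − (-16) = 10 dB.
Output overshoot = 10 − 9 = 1 dB.
Ratio = input overshoot / output overshoot = 10 / 1 = 10.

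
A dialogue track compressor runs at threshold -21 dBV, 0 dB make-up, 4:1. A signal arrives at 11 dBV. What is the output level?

Overshoot: 11 − (-21) = 32 dB.
The 32 dB excess becomes 8 dB after 4:1 reduction.
Output = -21 + 8 = -13 dBV.

-13 dBV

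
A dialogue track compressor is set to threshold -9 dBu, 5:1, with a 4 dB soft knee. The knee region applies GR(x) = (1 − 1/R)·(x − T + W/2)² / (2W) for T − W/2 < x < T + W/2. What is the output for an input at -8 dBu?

x − T + W/2 = -8 − (-9) + 2 = 3.
GR = (1 − 1/5) × 3² / 8 = 0.8 × 9 / 8 = 0.9 dB.
Output = -8 − 0.9 = -8.9 dBu.

-8.9 dBu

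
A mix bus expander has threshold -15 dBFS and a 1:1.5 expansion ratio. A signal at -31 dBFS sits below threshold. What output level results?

The input is 16 dB below the -15 dBFS threshold.
A 1:1.5 expander multiplies undershoot by 1.5: 16 × 1.5 = 24 dB below threshold.
Output = -15 − 24 = -39 dBFS.

-39 dBFS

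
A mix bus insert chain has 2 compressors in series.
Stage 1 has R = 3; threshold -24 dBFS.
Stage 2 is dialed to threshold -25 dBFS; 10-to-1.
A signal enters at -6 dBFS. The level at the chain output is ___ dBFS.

-24.3 dBFS

Stage 1: -6 dBFS is 18 dB over -24 dBFS; at 3:1 that becomes 6 dB over, giving -18 dBFS.
Stage 2: 7 dB above -25 dBFS, reduced 10:1 to 0.7 dB above → -24.3 dBFS.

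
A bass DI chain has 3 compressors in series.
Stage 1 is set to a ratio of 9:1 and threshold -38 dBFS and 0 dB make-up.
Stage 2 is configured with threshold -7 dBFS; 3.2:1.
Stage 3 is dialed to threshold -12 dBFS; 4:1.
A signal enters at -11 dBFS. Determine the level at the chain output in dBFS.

Stage 1: overshoot 27 dB → 27/9 = 3 dB → -35 dBFS.
Stage 2: -35 dBFS ≤ -7 dBFS, so stage 2 doesn't engage; output -35 dBFS.
Stage 3: -35 dBFS ≤ -12 dBFS, so stage 3 doesn't engage; output -35 dBFS.

-35 dBFS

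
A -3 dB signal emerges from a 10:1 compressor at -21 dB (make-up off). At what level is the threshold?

Input is 20 dB above T (since output overshoot × R = input overshoot: (-21 − T)·10 = -3 − T gives T = -23 dB).
Check: -23 + (-3 − (-23))/10 = -23 + 2 = -21 dB. ✓

-23 dB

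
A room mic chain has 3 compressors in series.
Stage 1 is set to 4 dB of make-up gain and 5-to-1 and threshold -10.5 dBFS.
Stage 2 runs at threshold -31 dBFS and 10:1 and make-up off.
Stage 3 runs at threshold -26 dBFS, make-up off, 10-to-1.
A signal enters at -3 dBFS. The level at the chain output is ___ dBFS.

-28.4 dBFS

Stage 1: -3 dBFS is 7.5 dB over -10.5 dBFS; at 5:1 that becomes 1.5 dB over, giving -9 dBFS; +4 dB make-up → -5 dBFS.
Stage 2: overshoot 26 dB → 26/10 = 2.6 dB → -28.4 dBFS.
Stage 3: -28.4 dBFS is at or below the -26 dBFS threshold — no compression; output -28.4 dBFS.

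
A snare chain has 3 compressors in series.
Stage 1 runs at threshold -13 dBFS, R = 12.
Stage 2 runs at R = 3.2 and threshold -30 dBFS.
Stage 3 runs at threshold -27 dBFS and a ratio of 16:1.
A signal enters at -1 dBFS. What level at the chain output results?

Stage 1: 12 dB above -13 dBFS, reduced 12:1 to 1 dB above → -12 dBFS.
Stage 2: overshoot 18 dB → 18/3.2 = 5.625 dB → -24.375 dBFS.
Stage 3: -24.375 dBFS is 2.625 dB over -27 dBFS; at 16:1 that becomes 0.164062 dB over, giving -26.835938 dBFS.

-26.835938 dBFS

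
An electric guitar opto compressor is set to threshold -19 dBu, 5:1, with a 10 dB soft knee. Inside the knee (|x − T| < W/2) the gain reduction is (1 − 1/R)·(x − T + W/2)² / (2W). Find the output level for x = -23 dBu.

x − T + W/2 = -23 − (-19) + 5 = 1.
GR = (1 − 1/5) × 1² / 20 = 0.8 × 1 / 20 = 0.04 dB.
Output = -23 − 0.04 = -23.04 dBu.

-23.04 dBu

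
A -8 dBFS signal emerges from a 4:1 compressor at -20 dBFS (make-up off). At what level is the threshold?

Let T be the threshold. Output overshoot = (input overshoot)/R, so -20 − T = (-8 − T)/4.
4·(-20 − T) = -8 − T → 3·T = -80 − (-8) = -72.
T = -72/3 = -24 dBFS.

-24 dBFS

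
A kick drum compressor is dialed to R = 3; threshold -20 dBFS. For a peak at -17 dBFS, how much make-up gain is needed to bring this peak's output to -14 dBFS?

The peak compresses to -20 + 3/3 = -19 dBFS.
To reach -14 dBFS requires -14 − (-19) = 5 dB of make-up.

5 dB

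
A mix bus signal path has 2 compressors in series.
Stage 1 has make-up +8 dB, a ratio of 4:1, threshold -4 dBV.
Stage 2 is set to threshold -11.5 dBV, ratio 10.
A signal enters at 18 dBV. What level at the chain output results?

-9.4 dBV

Stage 1: overshoot 22 dB → 22/4 = 5.5 dB → 1.5 dBV; +8 dB make-up → 9.5 dBV.
Stage 2: overshoot 21 dB → 21/10 = 2.1 dB → -9.4 dBV.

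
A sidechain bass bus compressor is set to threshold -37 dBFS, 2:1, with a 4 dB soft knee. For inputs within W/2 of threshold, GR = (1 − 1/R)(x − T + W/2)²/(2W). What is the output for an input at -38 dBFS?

x − T + W/2 = -38 − (-37) + 2 = 1.
GR = (1 − 1/2) × 1² / 8 = 0.5 × 1 / 8 = 0.0625 dB.
Output = -38 − 0.0625 = -38.0625 dBFS.

-38.0625 dBFS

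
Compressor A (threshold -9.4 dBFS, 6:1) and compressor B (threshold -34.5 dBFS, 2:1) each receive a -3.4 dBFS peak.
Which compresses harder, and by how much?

B, by 10.55 dB

A: GR = 6 − 6/6 = 5 dB.
B: GR = 31.1 − 31.1/2 = 15.55 dB.
B applies 10.55 dB more gain reduction.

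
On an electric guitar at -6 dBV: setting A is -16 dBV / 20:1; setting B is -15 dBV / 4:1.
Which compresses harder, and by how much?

A, by 2.75 dB

A: 10 dB over, compressed to 0.5 dB over, so 9.5 dB of GR.
B: 9 dB over, compressed to 2.25 dB over, so 6.75 dB of GR.
A reduces 2.75 dB more.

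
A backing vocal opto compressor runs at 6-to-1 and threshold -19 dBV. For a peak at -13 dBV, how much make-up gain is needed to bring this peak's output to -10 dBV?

Without make-up, output = threshold + overshoot/6 = -19 + 1 = -18 dBV.
Gap to target: 8 dB.

8 dB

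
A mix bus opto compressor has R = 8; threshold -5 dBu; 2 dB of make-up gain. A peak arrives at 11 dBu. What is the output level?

Overshoot: 11 − (-5) = 16 dB.
8:1 compression reduces that to 16/8 = 2 dB over.
Output = -5 + 2 = -3 dBu; make-up adds 2 dB, giving -1 dBu.

-1 dBu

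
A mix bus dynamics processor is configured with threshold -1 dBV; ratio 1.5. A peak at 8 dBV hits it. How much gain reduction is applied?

3 dB

8 dBV exceeds the threshold by 9 dB.
After 1.5:1 compression the overshoot becomes 9/1.5 = 6 dB.
GR = overshoot in − overshoot out = 9 − 6 = 3 dB.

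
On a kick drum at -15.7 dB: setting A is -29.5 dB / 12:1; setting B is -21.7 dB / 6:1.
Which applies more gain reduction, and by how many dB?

A, by 7.65 dB

A: 13.8 dB over, compressed to 1.15 dB over, so 12.65 dB of GR.
B: 6 dB over, compressed to 1 dB over, so 5 dB of GR.
A reduces 7.65 dB more.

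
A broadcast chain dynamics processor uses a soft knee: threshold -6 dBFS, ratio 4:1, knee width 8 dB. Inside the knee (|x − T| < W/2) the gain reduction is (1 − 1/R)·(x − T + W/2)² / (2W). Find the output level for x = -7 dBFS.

x − T + W/2 = -7 − (-6) + 4 = 3.
GR = (1 − 1/4) × 3² / 16 = 0.75 × 9 / 16 = 0.421875 dB.
Output = -7 − 0.421875 = -7.421875 dBFS.

-7.421875 dBFS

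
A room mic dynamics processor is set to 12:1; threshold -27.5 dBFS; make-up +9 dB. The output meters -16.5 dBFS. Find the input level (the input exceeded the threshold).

Stripping the +9 dB make-up gives -25.5 dBFS at the gain stage.
That's 2 dB above the -27.5 dBFS threshold.
Undo the ratio: input overshoot = 2 × 12 = 24 dB, giving input = -3.5 dBFS.

-3.5 dBFS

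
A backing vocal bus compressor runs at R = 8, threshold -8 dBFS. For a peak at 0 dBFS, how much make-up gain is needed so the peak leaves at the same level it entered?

Without make-up, output = threshold + overshoot/8 = -8 + 1 = -7 dBFS.
Gap to target: 7 dB.

7 dB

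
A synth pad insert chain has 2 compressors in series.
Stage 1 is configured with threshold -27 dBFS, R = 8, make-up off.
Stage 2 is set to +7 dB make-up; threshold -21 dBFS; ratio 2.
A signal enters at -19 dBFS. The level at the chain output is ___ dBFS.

Stage 1: overshoot 8 dB → 8/8 = 1 dB → -26 dBFS.
Stage 2: -26 dBFS ≤ -21 dBFS, so stage 2 doesn't engage; make-up brings it to -19 dBFS.

-19 dBFS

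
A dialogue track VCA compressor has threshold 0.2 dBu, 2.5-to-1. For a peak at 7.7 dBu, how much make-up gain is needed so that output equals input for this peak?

4.5 dB

The peak compresses to 0.2 + 7.5/2.5 = 3.2 dBu.
To reach 7.7 dBu requires 7.7 − 3.2 = 4.5 dB of make-up.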